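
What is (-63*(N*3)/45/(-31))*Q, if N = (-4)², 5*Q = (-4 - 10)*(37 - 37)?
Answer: 0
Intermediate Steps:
Q = 0 (Q = ((-4 - 10)*(37 - 37))/5 = (-14*0)/5 = (⅕)*0 = 0)
N = 16
(-63*(N*3)/45/(-31))*Q = -63*(16*3)/45/(-31)*0 = -63*48*(1/45)*(-1)/31*0 = -336*(-1)/(5*31)*0 = -63*(-16/465)*0 = (336/155)*0 = 0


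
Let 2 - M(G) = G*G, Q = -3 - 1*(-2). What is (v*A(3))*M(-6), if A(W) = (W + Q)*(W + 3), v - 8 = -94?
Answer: 35088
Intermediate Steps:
Q = -1 (Q = -3 + 2 = -1)
M(G) = 2 - G**2 (M(G) = 2 - G*G = 2 - G**2)
v = -86 (v = 8 - 94 = -86)
A(W) = (-1 + W)*(3 + W) (A(W) = (W - 1)*(W + 3) = (-1 + W)*(3 + W))
(v*A(3))*M(-6) = (-86*(-3 + 3**2 + 2*3))*(2 - 1*(-6)**2) = (-86*(-3 + 9 + 6))*(2 - 1*36) = (-86*12)*(2 - 36) = -1032*(-34) = 35088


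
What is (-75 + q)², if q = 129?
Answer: 2916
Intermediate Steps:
(-75 + q)² = (-75 + 129)² = 54² = 2916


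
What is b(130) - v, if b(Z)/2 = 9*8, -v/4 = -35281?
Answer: -140980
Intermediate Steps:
v = 141124 (v = -4*(-35281) = 141124)
b(Z) = 144 (b(Z) = 2*(9*8) = 2*72 = 144)
b(130) - v = 144 - 1*141124 = 144 - 141124 = -140980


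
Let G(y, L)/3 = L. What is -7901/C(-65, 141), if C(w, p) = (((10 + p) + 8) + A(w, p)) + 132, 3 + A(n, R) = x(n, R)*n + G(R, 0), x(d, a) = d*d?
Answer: 7901/274337 ≈ 0.028800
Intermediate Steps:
x(d, a) = d²
G(y, L) = 3*L
A(n, R) = -3 + n³ (A(n, R) = -3 + (n²*n + 3*0) = -3 + (n³ + 0) = -3 + n³)
C(w, p) = 147 + p + w³ (C(w, p) = (((10 + p) + 8) + (-3 + w³)) + 132 = ((18 + p) + (-3 + w³)) + 132 = (15 + p + w³) + 132 = 147 + p + w³)
-7901/C(-65, 141) = -7901/(147 + 141 + (-65)³) = -7901/(147 + 141 - 274625) = -7901/(-274337) = -7901*(-1/274337) = 7901/274337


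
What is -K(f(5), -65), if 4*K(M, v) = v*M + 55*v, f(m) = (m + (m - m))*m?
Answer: 1300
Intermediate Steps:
f(m) = m² (f(m) = (m + 0)*m = m*m = m²)
K(M, v) = 55*v/4 + M*v/4 (K(M, v) = (v*M + 55*v)/4 = (M*v + 55*v)/4 = (55*v + M*v)/4 = 55*v/4 + M*v/4)
-K(f(5), -65) = -(-65)*(55 + 5²)/4 = -(-65)*(55 + 25)/4 = -(-65)*80/4 = -1*(-1300) = 1300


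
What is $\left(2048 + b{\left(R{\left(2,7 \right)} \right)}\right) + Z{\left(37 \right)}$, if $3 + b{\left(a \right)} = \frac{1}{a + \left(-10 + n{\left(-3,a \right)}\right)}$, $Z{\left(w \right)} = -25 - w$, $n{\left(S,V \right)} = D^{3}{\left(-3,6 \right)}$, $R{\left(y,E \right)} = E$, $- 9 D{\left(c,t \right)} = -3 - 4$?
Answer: $\frac{3655923}{1844} \approx 1982.6$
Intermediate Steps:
$D{\left(c,t \right)} = \frac{7}{9}$ ($D{\left(c,t \right)} = - \frac{-3 - 4}{9} = \left(- \frac{1}{9}\right) \left(-7\right) = \frac{7}{9}$)
$n{\left(S,V \right)} = \frac{343}{729}$ ($n{\left(S,V \right)} = \left(\frac{7}{9}\right)^{3} = \frac{343}{729}$)
$b{\left(a \right)} = -3 + \frac{1}{- \frac{6947}{729} + a}$ ($b{\left(a \right)} = -3 + \frac{1}{a + \left(-10 + \frac{343}{729}\right)} = -3 + \frac{1}{a - \frac{6947}{729}} = -3 + \frac{1}{- \frac{6947}{729} + a}$)
$\left(2048 + b{\left(R{\left(2,7 \right)} \right)}\right) + Z{\left(37 \right)} = \left(2048 + \frac{3 \left(7190 - 5103\right)}{-6947 + 729 \cdot 7}\right) - 62 = \left(2048 + \frac{3 \left(7190 - 5103\right)}{-6947 + 5103}\right) - 62 = \left(2048 + 3 \frac{1}{-1844} \cdot 2087\right) - 62 = \left(2048 + 3 \left(- \frac{1}{1844}\right) 2087\right) - 62 = \left(2048 - \frac{6261}{1844}\right) - 62 = \frac{3770251}{1844} - 62 = \frac{3655923}{1844}$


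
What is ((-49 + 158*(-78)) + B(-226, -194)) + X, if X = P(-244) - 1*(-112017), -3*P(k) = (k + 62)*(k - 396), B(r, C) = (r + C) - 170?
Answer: 180682/3 ≈ 60227.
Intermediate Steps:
B(r, C) = -170 + C + r (B(r, C) = (C + r) - 170 = -170 + C + r)
P(k) = -(-396 + k)*(62 + k)/3 (P(k) = -(k + 62)*(k - 396)/3 = -(62 + k)*(-396 + k)/3 = -(-396 + k)*(62 + k)/3)
X = 219571/3 (X = (8184 - 1/3*(-244)**2 + (334/3)*(-244)) - 1*(-112017) = (8184 - 1/3*59536 - 81496/3) + 112017 = (8184 - 59536/3 - 81496/3) + 112017 = -116480/3 + 112017 = 219571/3 ≈ 73190.)
((-49 + 158*(-78)) + B(-226, -194)) + X = ((-49 + 158*(-78)) + (-170 - 194 - 226)) + 219571/3 = ((-49 - 12324) - 590) + 219571/3 = (-12373 - 590) + 219571/3 = -12963 + 219571/3 = 180682/3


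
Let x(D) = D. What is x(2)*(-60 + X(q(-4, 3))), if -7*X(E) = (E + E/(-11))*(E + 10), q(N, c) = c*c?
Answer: -12660/77 ≈ -164.42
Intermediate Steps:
q(N, c) = c²
X(E) = -10*E*(10 + E)/77 (X(E) = -(E + E/(-11))*(E + 10)/7 = -(E + E*(-1/11))*(10 + E)/7 = -(E - E/11)*(10 + E)/7 = -10*E/11*(10 + E)/7 = -10*E*(10 + E)/77)
x(2)*(-60 + X(q(-4, 3))) = 2*(-60 - 10/77*3²*(10 + 3²)) = 2*(-60 - 10/77*9*(10 + 9)) = 2*(-60 - 10/77*9*19) = 2*(-60 - 1710/77) = 2*(-6330/77) = -12660/77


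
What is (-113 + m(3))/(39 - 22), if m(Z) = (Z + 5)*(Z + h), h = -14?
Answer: -201/17 ≈ -11.824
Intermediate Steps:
m(Z) = (-14 + Z)*(5 + Z) (m(Z) = (Z + 5)*(Z - 14) = (5 + Z)*(-14 + Z) = (-14 + Z)*(5 + Z))
(-113 + m(3))/(39 - 22) = (-113 + (-70 + 3**2 - 9*3))/(39 - 22) = (-113 + (-70 + 9 - 27))/17 = (-113 - 88)*(1/17) = -201*1/17 = -201/17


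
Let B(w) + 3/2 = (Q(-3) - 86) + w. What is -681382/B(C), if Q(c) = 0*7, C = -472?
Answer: 1362764/1119 ≈ 1217.8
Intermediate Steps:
Q(c) = 0
B(w) = -175/2 + w (B(w) = -3/2 + ((0 - 86) + w) = -3/2 + (-86 + w) = -175/2 + w)
-681382/B(C) = -681382/(-175/2 - 472) = -681382/(-1119/2) = -681382*(-2/1119) = 1362764/1119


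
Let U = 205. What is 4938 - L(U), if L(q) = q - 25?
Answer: 4758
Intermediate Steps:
L(q) = -25 + q
4938 - L(U) = 4938 - (-25 + 205) = 4938 - 1*180 = 4938 - 180 = 4758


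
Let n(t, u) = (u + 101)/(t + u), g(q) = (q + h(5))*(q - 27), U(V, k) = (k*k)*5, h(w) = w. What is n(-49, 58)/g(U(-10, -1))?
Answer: -53/660 ≈ -0.080303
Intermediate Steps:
U(V, k) = 5*k² (U(V, k) = k²*5 = 5*k²)
g(q) = (-27 + q)*(5 + q) (g(q) = (q + 5)*(q - 27) = (5 + q)*(-27 + q) = (-27 + q)*(5 + q))
n(t, u) = (101 + u)/(t + u)
n(-49, 58)/g(U(-10, -1)) = ((101 + 58)/(-49 + 58))/(-135 + (5*(-1)²)² - 110*(-1)²) = (159/9)/(-135 + (5*1)² - 110) = ((⅑)*159)/(-135 + 5² - 22*5) = 53/(3*(-135 + 25 - 110)) = (53/3)/(-220) = (53/3)*(-1/220) = -53/660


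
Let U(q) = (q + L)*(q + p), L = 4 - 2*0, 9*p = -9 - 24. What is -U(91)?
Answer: -24890/3 ≈ -8296.7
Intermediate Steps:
p = -11/3 (p = (-9 - 24)/9 = (⅑)*(-33) = -11/3 ≈ -3.6667)
L = 4 (L = 4 + 0 = 4)
U(q) = (4 + q)*(-11/3 + q) (U(q) = (q + 4)*(q - 11/3) = (4 + q)*(-11/3 + q))
-U(91) = -(-44/3 + 91² + (⅓)*91) = -(-44/3 + 8281 + 91/3) = -1*24890/3 = -24890/3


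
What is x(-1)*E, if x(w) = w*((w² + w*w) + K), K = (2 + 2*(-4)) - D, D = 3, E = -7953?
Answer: -55671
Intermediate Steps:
K = -9 (K = (2 + 2*(-4)) - 1*3 = (2 - 8) - 3 = -6 - 3 = -9)
x(w) = w*(-9 + 2*w²) (x(w) = w*((w² + w*w) - 9) = w*((w² + w²) - 9) = w*(2*w² - 9) = w*(-9 + 2*w²))
x(-1)*E = -(-9 + 2*(-1)²)*(-7953) = -(-9 + 2*1)*(-7953) = -(-9 + 2)*(-7953) = -1*(-7)*(-7953) = 7*(-7953) = -55671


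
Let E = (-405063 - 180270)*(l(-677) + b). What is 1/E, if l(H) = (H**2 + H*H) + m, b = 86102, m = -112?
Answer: -1/586882961784 ≈ -1.7039e-12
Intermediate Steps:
l(H) = -112 + 2*H**2 (l(H) = (H**2 + H*H) - 112 = (H**2 + H**2) - 112 = 2*H**2 - 112 = -112 + 2*H**2)
E = -586882961784 (E = (-405063 - 180270)*((-112 + 2*(-677)**2) + 86102) = -585333*((-112 + 2*458329) + 86102) = -585333*((-112 + 916658) + 86102) = -585333*(916546 + 86102) = -585333*1002648 = -586882961784)
1/E = 1/(-586882961784) = -1/586882961784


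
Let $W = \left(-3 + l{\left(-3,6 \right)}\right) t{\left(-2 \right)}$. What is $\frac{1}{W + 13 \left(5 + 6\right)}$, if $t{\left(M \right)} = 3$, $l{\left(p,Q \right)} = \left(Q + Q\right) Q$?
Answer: $\frac{1}{350} \approx 0.0028571$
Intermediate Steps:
$l{\left(p,Q \right)} = 2 Q^{2}$ ($l{\left(p,Q \right)} = 2 Q Q = 2 Q^{2}$)
$W = 207$ ($W = \left(-3 + 2 \cdot 6^{2}\right) 3 = \left(-3 + 2 \cdot 36\right) 3 = \left(-3 + 72\right) 3 = 69 \cdot 3 = 207$)
$\frac{1}{W + 13 \left(5 + 6\right)} = \frac{1}{207 + 13 \left(5 + 6\right)} = \frac{1}{207 + 13 \cdot 11} = \frac{1}{207 + 143} = \frac{1}{350}$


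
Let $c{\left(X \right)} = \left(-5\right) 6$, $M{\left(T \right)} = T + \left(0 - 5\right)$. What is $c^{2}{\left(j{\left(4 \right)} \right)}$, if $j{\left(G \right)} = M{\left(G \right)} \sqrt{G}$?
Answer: $900$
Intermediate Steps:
$M{\left(T \right)} = -5 + T$ ($M{\left(T \right)} = T - 5 = -5 + T$)
$j{\left(G \right)} = \sqrt{G} \left(-5 + G\right)$ ($j{\left(G \right)} = \left(-5 + G\right) \sqrt{G} = \sqrt{G} \left(-5 + G\right)$)
$c{\left(X \right)} = -30$
$c^{2}{\left(j{\left(4 \right)} \right)} = \left(-30\right)^{2} = 900$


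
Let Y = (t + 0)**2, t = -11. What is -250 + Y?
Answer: -129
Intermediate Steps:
Y = 121 (Y = (-11 + 0)**2 = (-11)**2 = 121)
-250 + Y = -250 + 121 = -129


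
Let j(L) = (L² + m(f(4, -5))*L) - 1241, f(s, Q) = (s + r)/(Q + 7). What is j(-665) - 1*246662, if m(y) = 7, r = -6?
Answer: 189667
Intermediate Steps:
f(s, Q) = (-6 + s)/(7 + Q) (f(s, Q) = (s - 6)/(Q + 7) = (-6 + s)/(7 + Q))
j(L) = -1241 + L² + 7*L (j(L) = (L² + 7*L) - 1241 = -1241 + L² + 7*L)
j(-665) - 1*246662 = (-1241 + (-665)² + 7*(-665)) - 1*246662 = (-1241 + 442225 - 4655) - 246662 = 436329 - 246662 = 189667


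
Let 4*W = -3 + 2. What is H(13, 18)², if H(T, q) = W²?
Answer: 1/256 ≈ 0.0039063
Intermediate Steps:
W = -¼ (W = (-3 + 2)/4 = (¼)*(-1) = -¼ ≈ -0.25000)
H(T, q) = 1/16 (H(T, q) = (-¼)² = 1/16)
H(13, 18)² = (1/16)² = 1/256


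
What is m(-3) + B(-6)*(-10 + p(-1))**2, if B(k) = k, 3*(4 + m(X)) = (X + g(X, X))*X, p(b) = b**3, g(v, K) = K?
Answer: -724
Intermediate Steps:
m(X) = -4 + 2*X**2/3 (m(X) = -4 + ((X + X)*X)/3 = -4 + ((2*X)*X)/3 = -4 + (2*X**2)/3 = -4 + 2*X**2/3)
m(-3) + B(-6)*(-10 + p(-1))**2 = (-4 + (2/3)*(-3)**2) - 6*(-10 + (-1)**3)**2 = (-4 + (2/3)*9) - 6*(-10 - 1)**2 = (-4 + 6) - 6*(-11)**2 = 2 - 6*121 = 2 - 726 = -724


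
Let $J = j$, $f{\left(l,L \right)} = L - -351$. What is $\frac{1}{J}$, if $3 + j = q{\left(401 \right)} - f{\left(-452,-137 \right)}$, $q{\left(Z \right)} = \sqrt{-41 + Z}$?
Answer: $- \frac{217}{46729} - \frac{6 \sqrt{10}}{46729} \approx -0.0050498$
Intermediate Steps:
$f{\left(l,L \right)} = 351 + L$ ($f{\left(l,L \right)} = L + 351 = 351 + L$)
$j = -217 + 6 \sqrt{10}$ ($j = -3 + \left(\sqrt{-41 + 401} - \left(351 - 137\right)\right) = -3 + \left(\sqrt{360} - 214\right) = -3 - \left(214 - 6 \sqrt{10}\right) = -217 + 6 \sqrt{10} \approx -198.03$)
$J = -217 + 6 \sqrt{10} \approx -198.03$
$\frac{1}{J} = \frac{1}{-217 + 6 \sqrt{10}}$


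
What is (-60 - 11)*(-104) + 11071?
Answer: 18455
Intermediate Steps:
(-60 - 11)*(-104) + 11071 = -71*(-104) + 11071 = 7384 + 11071 = 18455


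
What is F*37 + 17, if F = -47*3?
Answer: -5200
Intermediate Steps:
F = -141
F*37 + 17 = -141*37 + 17 = -5217 + 17 = -5200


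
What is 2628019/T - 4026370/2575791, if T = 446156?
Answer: 4972838554309/1149204609396 ≈ 4.3272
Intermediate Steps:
2628019/T - 4026370/2575791 = 2628019/446156 - 4026370/2575791 = 4972838554309/1149204609396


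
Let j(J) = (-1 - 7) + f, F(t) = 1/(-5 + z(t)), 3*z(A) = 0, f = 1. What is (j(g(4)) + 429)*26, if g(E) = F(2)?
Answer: 10972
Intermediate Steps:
z(A) = 0 (z(A) = (⅓)*0 = 0)
F(t) = -⅕ (F(t) = 1/(-5 + 0) = 1/(-5) = -⅕)
g(E) = -⅕
j(J) = -7 (j(J) = (-1 - 7) + 1 = -8 + 1 = -7)
(j(g(4)) + 429)*26 = (-7 + 429)*26 = 422*26 = 10972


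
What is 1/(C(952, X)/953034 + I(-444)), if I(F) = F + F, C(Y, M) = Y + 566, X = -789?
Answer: -158839/141048779 ≈ -0.0011261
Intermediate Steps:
C(Y, M) = 566 + Y
I(F) = 2*F
1/(C(952, X)/953034 + I(-444)) = 1/((566 + 952)/953034 + 2*(-444)) = 1/(1518*(1/953034) - 888) = 1/(253/158839 - 888) = 1/(-141048779/158839) = -158839/141048779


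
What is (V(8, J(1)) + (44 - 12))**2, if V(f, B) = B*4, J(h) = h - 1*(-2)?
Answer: 1936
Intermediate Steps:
J(h) = 2 + h (J(h) = h + 2 = 2 + h)
V(f, B) = 4*B
(V(8, J(1)) + (44 - 12))**2 = (4*(2 + 1) + (44 - 12))**2 = (4*3 + 32)**2 = (12 + 32)**2 = 44**2 = 1936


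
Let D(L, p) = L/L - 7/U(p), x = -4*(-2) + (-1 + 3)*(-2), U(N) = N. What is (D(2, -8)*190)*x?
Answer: 1425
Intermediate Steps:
x = 4 (x = 8 + 2*(-2) = 8 - 4 = 4)
D(L, p) = 1 - 7/p (D(L, p) = L/L - 7/p = 1 - 7/p)
(D(2, -8)*190)*x = (((-7 - 8)/(-8))*190)*4 = (-⅛*(-15)*190)*4 = ((15/8)*190)*4 = (1425/4)*4 = 1425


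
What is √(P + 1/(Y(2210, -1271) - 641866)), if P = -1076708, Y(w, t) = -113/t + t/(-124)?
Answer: 4*I*√716578531986520283666937/3263194181 ≈ 1037.6*I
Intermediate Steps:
Y(w, t) = -113/t - t/124 (Y(w, t) = -113/t + t*(-1/124) = -113/t - t/124)
√(P + 1/(Y(2210, -1271) - 641866)) = √(-1076708 + 1/((-113/(-1271) - 1/124*(-1271)) - 641866)) = √(-1076708 + 1/((-113*(-1/1271) + 41/4) - 641866)) = √(-1076708 + 1/((113/1271 + 41/4) - 641866)) = √(-1076708 + 1/(52563/5084 - 641866)) = √(-1076708 + 1/(-3263194181/5084)) = √(-1076708 - 5084/3263194181) = √(-3513507280241232/3263194181) = 4*I*√716578531986520283666937/3263194181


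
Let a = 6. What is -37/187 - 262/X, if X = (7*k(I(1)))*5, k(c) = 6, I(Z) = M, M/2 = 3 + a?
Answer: -28382/19635 ≈ -1.4455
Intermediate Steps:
M = 18 (M = 2*(3 + 6) = 2*9 = 18)
I(Z) = 18
X = 210 (X = (7*6)*5 = 42*5 = 210)
-37/187 - 262/X = -37/187 - 262/210 = -37*1/187 - 262*1/210 = -37/187 - 131/105 = -28382/19635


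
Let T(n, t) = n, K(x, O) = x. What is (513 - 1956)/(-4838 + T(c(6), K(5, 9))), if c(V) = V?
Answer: 1443/4832 ≈ 0.29863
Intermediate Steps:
(513 - 1956)/(-4838 + T(c(6), K(5, 9))) = (513 - 1956)/(-4838 + 6) = -1443/(-4832) = -1443*(-1/4832) = 1443/4832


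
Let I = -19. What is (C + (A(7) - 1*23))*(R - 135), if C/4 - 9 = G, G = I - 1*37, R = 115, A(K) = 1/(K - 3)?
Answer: 4215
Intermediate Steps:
A(K) = 1/(-3 + K)
G = -56 (G = -19 - 1*37 = -19 - 37 = -56)
C = -188 (C = 36 + 4*(-56) = 36 - 224 = -188)
(C + (A(7) - 1*23))*(R - 135) = (-188 + (1/(-3 + 7) - 1*23))*(115 - 135) = (-188 + (1/4 - 23))*(-20) = (-188 - 91/4)*(-20) = -843/4*(-20) = 4215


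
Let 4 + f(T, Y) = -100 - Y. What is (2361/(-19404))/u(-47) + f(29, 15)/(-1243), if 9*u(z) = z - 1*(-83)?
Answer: 190957/2923536 ≈ 0.065317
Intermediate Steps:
u(z) = 83/9 + z/9 (u(z) = (z - 1*(-83))/9 = (z + 83)/9 = (83 + z)/9 = 83/9 + z/9)
f(T, Y) = -104 - Y (f(T, Y) = -4 + (-100 - Y) = -104 - Y)
(2361/(-19404))/u(-47) + f(29, 15)/(-1243) = (2361/(-19404))/(83/9 + (⅑)*(-47)) + (-104 - 1*15)/(-1243) = (2361*(-1/19404))/(83/9 - 47/9) + (-104 - 15)*(-1/1243) = -787/6468/4 - 119*(-1/1243) = -787/6468*¼ + 119/1243 = -787/25872 + 119/1243 = 190957/2923536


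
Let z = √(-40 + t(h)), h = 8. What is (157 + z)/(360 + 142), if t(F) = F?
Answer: 157/502 + 2*I*√2/251 ≈ 0.31275 + 0.011269*I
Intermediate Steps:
z = 4*I*√2 (z = √(-40 + 8) = √(-32) = 4*I*√2 ≈ 5.6569*I)
(157 + z)/(360 + 142) = (157 + 4*I*√2)/(360 + 142) = (157 + 4*I*√2)/502 = (157 + 4*I*√2)*(1/502) = 157/502 + 2*I*√2/251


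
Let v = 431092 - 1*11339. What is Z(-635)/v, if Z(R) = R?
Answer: -635/419753 ≈ -0.0015128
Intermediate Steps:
v = 419753 (v = 431092 - 11339 = 419753)
Z(-635)/v = -635/419753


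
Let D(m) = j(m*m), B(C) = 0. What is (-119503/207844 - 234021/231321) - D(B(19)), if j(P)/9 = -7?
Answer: 984224515675/16026227308 ≈ 61.413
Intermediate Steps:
j(P) = -63 (j(P) = 9*(-7) = -63)
D(m) = -63
(-119503/207844 - 234021/231321) - D(B(19)) = (-119503/207844 - 234021/231321) - 1*(-63) = (-119503*1/207844 - 234021*1/231321) + 63 = (-119503/207844 - 78007/77107) + 63 = -25427804729/16026227308 + 63 = 984224515675/16026227308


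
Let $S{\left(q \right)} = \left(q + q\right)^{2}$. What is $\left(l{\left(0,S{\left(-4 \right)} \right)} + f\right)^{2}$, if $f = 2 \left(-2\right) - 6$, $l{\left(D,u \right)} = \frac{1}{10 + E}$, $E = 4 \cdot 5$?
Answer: $\frac{89401}{900} \approx 99.334$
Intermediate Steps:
$E = 20$
$S{\left(q \right)} = 4 q^{2}$ ($S{\left(q \right)} = \left(2 q\right)^{2} = 4 q^{2}$)
$l{\left(D,u \right)} = \frac{1}{30}$ ($l{\left(D,u \right)} = \frac{1}{10 + 20} = \frac{1}{30}$)
$f = -10$ ($f = -4 - 6 = -10$)
$\left(l{\left(0,S{\left(-4 \right)} \right)} + f\right)^{2} = \left(\frac{1}{30} - 10\right)^{2} = \left(- \frac{299}{30}\right)^{2} = \frac{89401}{900}$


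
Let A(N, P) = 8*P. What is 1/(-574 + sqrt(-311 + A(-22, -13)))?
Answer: -574/329891 - I*sqrt(415)/329891 ≈ -0.00174 - 6.1752e-5*I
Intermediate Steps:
1/(-574 + sqrt(-311 + A(-22, -13))) = 1/(-574 + sqrt(-311 + 8*(-13))) = 1/(-574 + sqrt(-311 - 104)) = 1/(-574 + sqrt(-415)) = 1/(-574 + I*sqrt(415))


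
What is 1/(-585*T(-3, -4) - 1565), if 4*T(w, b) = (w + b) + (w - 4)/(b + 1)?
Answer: -2/1765 ≈ -0.0011331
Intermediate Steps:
T(w, b) = b/4 + w/4 + (-4 + w)/(4*(1 + b)) (T(w, b) = ((w + b) + (w - 4)/(b + 1))/4 = ((b + w) + (-4 + w)/(1 + b))/4 = (b + w + (-4 + w)/(1 + b))/4 = b/4 + w/4 + (-4 + w)/(4*(1 + b)))
1/(-585*T(-3, -4) - 1565) = 1/(-585*(-4 - 4 + (-4)**2 + 2*(-3) - 4*(-3))/(4*(1 - 4)) - 1565) = 1/(-585*(-4 - 4 + 16 - 6 + 12)/(4*(-3)) - 1565) = 1/(-585*(-1)*14/(4*3) - 1565) = 1/(-585*(-7/6) - 1565) = 1/(1365/2 - 1565) = 1/(-1765/2) = -2/1765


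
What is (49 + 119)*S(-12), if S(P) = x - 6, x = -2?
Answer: -1344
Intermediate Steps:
S(P) = -8 (S(P) = -2 - 6 = -8)
(49 + 119)*S(-12) = (49 + 119)*(-8) = 168*(-8) = -1344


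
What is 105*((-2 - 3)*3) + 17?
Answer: -1558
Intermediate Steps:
105*((-2 - 3)*3) + 17 = 105*(-5*3) + 17 = 105*(-15) + 17 = -1575 + 17 = -1558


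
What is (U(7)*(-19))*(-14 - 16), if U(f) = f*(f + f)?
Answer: 55860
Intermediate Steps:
U(f) = 2*f² (U(f) = f*(2*f) = 2*f²)
(U(7)*(-19))*(-14 - 16) = ((2*7²)*(-19))*(-14 - 16) = ((2*49)*(-19))*(-30) = (98*(-19))*(-30) = -1862*(-30) = 55860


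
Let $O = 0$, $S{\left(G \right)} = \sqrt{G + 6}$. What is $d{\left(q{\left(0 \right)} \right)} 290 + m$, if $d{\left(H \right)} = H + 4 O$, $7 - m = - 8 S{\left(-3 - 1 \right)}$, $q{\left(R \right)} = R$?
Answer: $7 + 8 \sqrt{2} \approx 18.314$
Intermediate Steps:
$S{\left(G \right)} = \sqrt{6 + G}$
$m = 7 + 8 \sqrt{2}$ ($m = 7 - - 8 \sqrt{6 - 4} = 7 - - 8 \sqrt{2} = 7 + 8 \sqrt{2} \approx 18.314$)
$d{\left(H \right)} = H$ ($d{\left(H \right)} = H + 4 \cdot 0 = H + 0 = H$)
$d{\left(q{\left(0 \right)} \right)} 290 + m = 0 \cdot 290 + \left(7 + 8 \sqrt{2}\right) = 0 + \left(7 + 8 \sqrt{2}\right) = 7 + 8 \sqrt{2}$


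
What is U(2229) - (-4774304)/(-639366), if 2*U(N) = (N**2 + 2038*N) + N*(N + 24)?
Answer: 2322986919668/319683 ≈ 7.2665e+6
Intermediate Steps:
U(N) = N**2/2 + 1019*N + N*(24 + N)/2 (U(N) = ((N**2 + 2038*N) + N*(N + 24))/2 = ((N**2 + 2038*N) + N*(24 + N))/2 = (N**2 + 2038*N + N*(24 + N))/2 = N**2/2 + 1019*N + N*(24 + N)/2)
U(2229) - (-4774304)/(-639366) = 2229*(1031 + 2229) - (-4774304)/(-639366) = 2229*3260 - (-4774304)*(-1)/639366 = 7266540 - 1*2387152/319683 = 7266540 - 2387152/319683 = 2322986919668/319683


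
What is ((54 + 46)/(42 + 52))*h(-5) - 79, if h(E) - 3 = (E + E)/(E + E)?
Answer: -3513/47 ≈ -74.745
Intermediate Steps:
h(E) = 4 (h(E) = 3 + (E + E)/(E + E) = 3 + (2*E)/((2*E)) = 3 + (2*E)*(1/(2*E)) = 3 + 1 = 4)
((54 + 46)/(42 + 52))*h(-5) - 79 = ((54 + 46)/(42 + 52))*4 - 79 = (100/94)*4 - 79 = (100*(1/94))*4 - 79 = (50/47)*4 - 79 = 200/47 - 79 = -3513/47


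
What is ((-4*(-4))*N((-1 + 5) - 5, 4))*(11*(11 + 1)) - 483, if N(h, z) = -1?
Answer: -2595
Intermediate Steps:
((-4*(-4))*N((-1 + 5) - 5, 4))*(11*(11 + 1)) - 483 = (-4*(-4)*(-1))*(11*(11 + 1)) - 483 = (16*(-1))*(11*12) - 483 = -16*132 - 483 = -2112 - 483 = -2595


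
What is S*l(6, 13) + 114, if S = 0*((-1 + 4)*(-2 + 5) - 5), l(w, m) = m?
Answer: 114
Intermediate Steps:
S = 0 (S = 0*(3*3 - 5) = 0*(9 - 5) = 0*4 = 0)
S*l(6, 13) + 114 = 0*13 + 114 = 0 + 114 = 114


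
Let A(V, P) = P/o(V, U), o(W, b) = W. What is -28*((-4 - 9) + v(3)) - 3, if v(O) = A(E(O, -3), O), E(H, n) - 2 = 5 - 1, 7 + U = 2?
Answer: 347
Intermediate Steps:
U = -5 (U = -7 + 2 = -5)
E(H, n) = 6 (E(H, n) = 2 + (5 - 1) = 2 + 4 = 6)
A(V, P) = P/V
v(O) = O/6
-28*((-4 - 9) + v(3)) - 3 = -28*((-4 - 9) + (⅙)*3) - 3 = -28*(-13 + ½) - 3 = -28*(-25/2) - 3 = 350 - 3 = 347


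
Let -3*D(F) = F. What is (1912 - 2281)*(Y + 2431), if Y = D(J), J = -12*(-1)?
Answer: -895563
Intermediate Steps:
J = 12
D(F) = -F/3
Y = -4 (Y = -⅓*12 = -4)
(1912 - 2281)*(Y + 2431) = (1912 - 2281)*(-4 + 2431) = -369*2427 = -895563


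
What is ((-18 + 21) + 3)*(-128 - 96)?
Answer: -1344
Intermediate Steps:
((-18 + 21) + 3)*(-128 - 96) = (3 + 3)*(-224) = 6*(-224) = -1344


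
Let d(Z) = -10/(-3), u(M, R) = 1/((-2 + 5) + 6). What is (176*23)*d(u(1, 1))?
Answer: 40480/3 ≈ 13493.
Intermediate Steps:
u(M, R) = ⅑ (u(M, R) = 1/(3 + 6) = 1/9 = ⅑)
d(Z) = 10/3 (d(Z) = -10*(-⅓) = 10/3)
(176*23)*d(u(1, 1)) = (176*23)*(10/3) = 4048*(10/3) = 40480/3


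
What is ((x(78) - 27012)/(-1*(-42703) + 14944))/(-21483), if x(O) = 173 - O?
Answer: 2447/112584591 ≈ 2.1735e-5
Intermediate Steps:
((x(78) - 27012)/(-1*(-42703) + 14944))/(-21483) = (((173 - 1*78) - 27012)/(-1*(-42703) + 14944))/(-21483) = (((173 - 78) - 27012)/(42703 + 14944))*(-1/21483) = ((95 - 27012)/57647)*(-1/21483) = -26917*1/57647*(-1/21483) = -26917/57647*(-1/21483) = 2447/112584591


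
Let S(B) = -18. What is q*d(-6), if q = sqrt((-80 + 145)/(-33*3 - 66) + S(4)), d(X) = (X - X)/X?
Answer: 0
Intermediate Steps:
d(X) = 0 (d(X) = 0/X = 0)
q = I*sqrt(20031)/33 (q = sqrt((-80 + 145)/(-33*3 - 66) - 18) = sqrt(65/(-99 - 66) - 18) = sqrt(65/(-165) - 18) = sqrt(65*(-1/165) - 18) = sqrt(-13/33 - 18) = sqrt(-607/33) = I*sqrt(20031)/33 ≈ 4.2888*I)
q*d(-6) = (I*sqrt(20031)/33)*0 = 0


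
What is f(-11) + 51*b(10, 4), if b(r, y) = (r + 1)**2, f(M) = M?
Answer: 6160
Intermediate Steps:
b(r, y) = (1 + r)**2
f(-11) + 51*b(10, 4) = -11 + 51*(1 + 10)**2 = -11 + 51*11**2 = -11 + 51*121 = -11 + 6171 = 6160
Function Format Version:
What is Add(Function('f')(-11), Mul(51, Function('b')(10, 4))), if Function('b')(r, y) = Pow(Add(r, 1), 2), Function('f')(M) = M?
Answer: 6160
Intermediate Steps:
Function('b')(r, y) = Pow(Add(1, r), 2)
Add(Function('f')(-11), Mul(51, Function('b')(10, 4))) = Add(-11, Mul(51, Pow(Add(1, 10), 2))) = Add(-11, Mul(51, Pow(11, 2))) = Add(-11, Mul(51, 121)) = Add(-11, 6171) = 6160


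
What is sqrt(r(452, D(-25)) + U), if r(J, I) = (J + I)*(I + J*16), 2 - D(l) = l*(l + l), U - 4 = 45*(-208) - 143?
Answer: 27*I*sqrt(6547) ≈ 2184.7*I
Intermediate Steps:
U = -9499 (U = 4 + (45*(-208) - 143) = 4 + (-9360 - 143) = 4 - 9503 = -9499)
D(l) = 2 - 2*l**2 (D(l) = 2 - l*(l + l) = 2 - l*2*l = 2 - 2*l**2)
r(J, I) = (I + J)*(I + 16*J)
sqrt(r(452, D(-25)) + U) = sqrt(((2 - 2*(-25)**2)**2 + 16*452**2 + 17*(2 - 2*(-25)**2)*452) - 9499) = sqrt(((2 - 2*625)**2 + 16*204304 + 17*(2 - 2*625)*452) - 9499) = sqrt(((2 - 1250)**2 + 3268864 + 17*(2 - 1250)*452) - 9499) = sqrt(((-1248)**2 + 3268864 + 17*(-1248)*452) - 9499) = sqrt((1557504 + 3268864 - 9589632) - 9499) = sqrt(-4763264 - 9499) = sqrt(-4772763) = 27*I*sqrt(6547)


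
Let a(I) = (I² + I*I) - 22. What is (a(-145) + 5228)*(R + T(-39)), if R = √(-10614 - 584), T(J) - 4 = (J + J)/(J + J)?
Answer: 236280 + 47256*I*√11198 ≈ 2.3628e+5 + 5.0007e+6*I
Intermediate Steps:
T(J) = 5 (T(J) = 4 + (J + J)/(J + J) = 4 + (2*J)/((2*J)) = 4 + (2*J)*(1/(2*J)) = 4 + 1 = 5)
R = I*√11198 (R = √(-11198) = I*√11198 ≈ 105.82*I)
a(I) = -22 + 2*I² (a(I) = (I² + I²) - 22 = 2*I² - 22 = -22 + 2*I²)
(a(-145) + 5228)*(R + T(-39)) = ((-22 + 2*(-145)²) + 5228)*(I*√11198 + 5) = ((-22 + 2*21025) + 5228)*(5 + I*√11198) = ((-22 + 42050) + 5228)*(5 + I*√11198) = (42028 + 5228)*(5 + I*√11198) = 47256*(5 + I*√11198) = 236280 + 47256*I*√11198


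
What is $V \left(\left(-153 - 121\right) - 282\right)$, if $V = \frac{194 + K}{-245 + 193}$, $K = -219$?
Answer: $- \frac{3475}{13} \approx -267.31$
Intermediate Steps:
$V = \frac{25}{52}$ ($V = \frac{194 - 219}{-245 + 193} = - \frac{25}{-52} = \left(-25\right) \left(- \frac{1}{52}\right) = \frac{25}{52} \approx 0.48077$)
$V \left(\left(-153 - 121\right) - 282\right) = \frac{25 \left(\left(-153 - 121\right) - 282\right)}{52} = \frac{25 \left(-274 - 282\right)}{52} = \frac{25}{52} \left(-556\right) = - \frac{3475}{13}$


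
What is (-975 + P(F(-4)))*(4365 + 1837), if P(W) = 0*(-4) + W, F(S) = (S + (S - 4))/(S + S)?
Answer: -6037647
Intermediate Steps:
F(S) = (-4 + 2*S)/(2*S) (F(S) = (S + (-4 + S))/((2*S)) = (-4 + 2*S)*(1/(2*S)) = (-4 + 2*S)/(2*S))
P(W) = W (P(W) = 0 + W = W)
(-975 + P(F(-4)))*(4365 + 1837) = (-975 + (-2 - 4)/(-4))*(4365 + 1837) = (-975 - ¼*(-6))*6202 = (-975 + 3/2)*6202 = -1947/2*6202 = -6037647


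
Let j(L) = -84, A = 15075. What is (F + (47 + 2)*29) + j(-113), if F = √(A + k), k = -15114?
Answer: 1337 + I*√39 ≈ 1337.0 + 6.245*I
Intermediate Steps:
F = I*√39 (F = √(15075 - 15114) = √(-39) = I*√39 ≈ 6.245*I)
(F + (47 + 2)*29) + j(-113) = (I*√39 + (47 + 2)*29) - 84 = (I*√39 + 49*29) - 84 = (I*√39 + 1421) - 84 = (1421 + I*√39) - 84 = 1337 + I*√39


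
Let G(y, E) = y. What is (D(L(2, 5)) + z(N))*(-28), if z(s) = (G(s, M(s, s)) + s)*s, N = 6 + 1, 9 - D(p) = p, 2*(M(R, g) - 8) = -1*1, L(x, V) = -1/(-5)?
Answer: -14952/5 ≈ -2990.4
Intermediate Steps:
L(x, V) = ⅕ (L(x, V) = -1*(-⅕) = ⅕)
M(R, g) = 15/2 (M(R, g) = 8 + (-1*1)/2 = 8 + (½)*(-1) = 8 - ½ = 15/2)
D(p) = 9 - p
N = 7
z(s) = 2*s² (z(s) = (s + s)*s = (2*s)*s = 2*s²)
(D(L(2, 5)) + z(N))*(-28) = ((9 - 1*⅕) + 2*7²)*(-28) = ((9 - ⅕) + 2*49)*(-28) = (44/5 + 98)*(-28) = (534/5)*(-28) = -14952/5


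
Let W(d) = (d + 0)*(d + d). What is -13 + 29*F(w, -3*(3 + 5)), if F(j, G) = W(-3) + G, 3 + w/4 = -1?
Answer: -187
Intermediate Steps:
w = -16 (w = -12 + 4*(-1) = -12 - 4 = -16)
W(d) = 2*d**2 (W(d) = d*(2*d) = 2*d**2)
F(j, G) = 18 + G (F(j, G) = 2*(-3)**2 + G = 2*9 + G = 18 + G)
-13 + 29*F(w, -3*(3 + 5)) = -13 + 29*(18 - 3*(3 + 5)) = -13 + 29*(18 - 3*8) = -13 + 29*(18 - 24) = -13 + 29*(-6) = -13 - 174 = -187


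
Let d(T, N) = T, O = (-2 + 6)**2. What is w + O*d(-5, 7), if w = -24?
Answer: -104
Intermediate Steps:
O = 16 (O = 4**2 = 16)
w + O*d(-5, 7) = -24 + 16*(-5) = -24 - 80 = -104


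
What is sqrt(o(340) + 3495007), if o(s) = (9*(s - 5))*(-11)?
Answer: sqrt(3461842) ≈ 1860.6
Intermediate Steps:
o(s) = 495 - 99*s (o(s) = (9*(-5 + s))*(-11) = (-45 + 9*s)*(-11) = 495 - 99*s)
sqrt(o(340) + 3495007) = sqrt((495 - 99*340) + 3495007) = sqrt((495 - 33660) + 3495007) = sqrt(-33165 + 3495007) = sqrt(3461842)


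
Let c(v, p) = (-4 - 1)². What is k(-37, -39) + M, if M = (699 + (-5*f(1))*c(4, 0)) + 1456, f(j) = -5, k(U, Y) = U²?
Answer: 4149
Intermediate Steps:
c(v, p) = 25 (c(v, p) = (-5)² = 25)
M = 2780 (M = (699 - 5*(-5)*25) + 1456 = (699 + 25*25) + 1456 = (699 + 625) + 1456 = 1324 + 1456 = 2780)
k(-37, -39) + M = (-37)² + 2780 = 1369 + 2780 = 4149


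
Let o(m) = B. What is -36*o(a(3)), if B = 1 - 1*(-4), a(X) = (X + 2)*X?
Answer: -180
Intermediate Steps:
a(X) = X*(2 + X) (a(X) = (2 + X)*X = X*(2 + X))
B = 5 (B = 1 + 4 = 5)
o(m) = 5
-36*o(a(3)) = -36*5 = -180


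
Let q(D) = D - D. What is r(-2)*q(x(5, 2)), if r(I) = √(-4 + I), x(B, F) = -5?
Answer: 0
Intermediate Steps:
q(D) = 0
r(-2)*q(x(5, 2)) = √(-4 - 2)*0 = √(-6)*0 = (I*√6)*0 = 0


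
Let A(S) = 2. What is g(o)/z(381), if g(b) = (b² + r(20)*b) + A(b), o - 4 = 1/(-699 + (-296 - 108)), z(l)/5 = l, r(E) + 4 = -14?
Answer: -4379057/154509343 ≈ -0.028342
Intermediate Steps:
r(E) = -18 (r(E) = -4 - 14 = -18)
z(l) = 5*l
o = 4411/1103 (o = 4 + 1/(-699 + (-296 - 108)) = 4 + 1/(-699 - 404) = 4 + 1/(-1103) = 4 - 1/1103 = 4411/1103 ≈ 3.9991)
g(b) = 2 + b² - 18*b (g(b) = (b² - 18*b) + 2 = 2 + b² - 18*b)
g(o)/z(381) = (2 + (4411/1103)² - 18*4411/1103)/((5*381)) = (2 + 19456921/1216609 - 79398/1103)/1905 = -65685855/1216609*1/1905 = -4379057/154509343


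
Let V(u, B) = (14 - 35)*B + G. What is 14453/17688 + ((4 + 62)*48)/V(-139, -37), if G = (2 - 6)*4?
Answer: 67034317/13460568 ≈ 4.9800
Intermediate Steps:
G = -16 (G = -4*4 = -16)
V(u, B) = -16 - 21*B (V(u, B) = (14 - 35)*B - 16 = -21*B - 16 = -16 - 21*B)
14453/17688 + ((4 + 62)*48)/V(-139, -37) = 14453/17688 + ((4 + 62)*48)/(-16 - 21*(-37)) = 14453*(1/17688) + (66*48)/(-16 + 777) = 14453/17688 + 3168/761 = 67034317/13460568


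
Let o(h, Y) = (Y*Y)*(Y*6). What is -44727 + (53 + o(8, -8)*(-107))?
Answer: 284030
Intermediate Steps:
o(h, Y) = 6*Y³ (o(h, Y) = Y²*(6*Y) = 6*Y³)
-44727 + (53 + o(8, -8)*(-107)) = -44727 + (53 + (6*(-8)³)*(-107)) = -44727 + (53 + (6*(-512))*(-107)) = -44727 + (53 - 3072*(-107)) = -44727 + (53 + 328704) = -44727 + 328757 = 284030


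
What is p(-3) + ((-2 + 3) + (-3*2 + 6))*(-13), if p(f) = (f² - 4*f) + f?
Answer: 5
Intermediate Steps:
p(f) = f² - 3*f
p(-3) + ((-2 + 3) + (-3*2 + 6))*(-13) = -3*(-3 - 3) + ((-2 + 3) + (-3*2 + 6))*(-13) = -3*(-6) + (1 + (-6 + 6))*(-13) = 18 + (1 + 0)*(-13) = 18 + 1*(-13) = 18 - 13 = 5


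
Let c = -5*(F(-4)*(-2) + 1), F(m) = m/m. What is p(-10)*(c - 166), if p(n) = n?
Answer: 1610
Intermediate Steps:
F(m) = 1
c = 5 (c = -5*(1*(-2) + 1) = -5*(-2 + 1) = -5*(-1) = 5)
p(-10)*(c - 166) = -10*(5 - 166) = -10*(-161) = 1610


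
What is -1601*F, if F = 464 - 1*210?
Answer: -406654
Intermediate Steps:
F = 254 (F = 464 - 210 = 254)
-1601*F = -1601*254 = -406654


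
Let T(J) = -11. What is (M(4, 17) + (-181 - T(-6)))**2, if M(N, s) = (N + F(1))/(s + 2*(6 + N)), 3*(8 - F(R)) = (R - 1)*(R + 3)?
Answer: 39413284/1369 ≈ 28790.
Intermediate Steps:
F(R) = 8 - (-1 + R)*(3 + R)/3 (F(R) = 8 - (R - 1)*(R + 3)/3 = 8 - (-1 + R)*(3 + R)/3)
M(N, s) = (8 + N)/(12 + s + 2*N) (M(N, s) = (N + (9 - 2/3*1 - 1/3*1**2))/(s + 2*(6 + N)) = (N + (9 - 2/3 - 1/3*1))/(s + (12 + 2*N)) = (N + (9 - 2/3 - 1/3))/(12 + s + 2*N) = (N + 8)/(12 + s + 2*N) = (8 + N)/(12 + s + 2*N))
(M(4, 17) + (-181 - T(-6)))**2 = ((8 + 4)/(12 + 17 + 2*4) + (-181 - 1*(-11)))**2 = (12/(12 + 17 + 8) + (-181 + 11))**2 = (12/37 - 170)**2 = (-6278/37)**2 = 39413284/1369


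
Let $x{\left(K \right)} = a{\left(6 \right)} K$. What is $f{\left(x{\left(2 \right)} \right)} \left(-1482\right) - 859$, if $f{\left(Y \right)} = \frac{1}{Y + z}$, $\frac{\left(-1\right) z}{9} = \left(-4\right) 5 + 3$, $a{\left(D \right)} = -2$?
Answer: $- \frac{129473}{149} \approx -868.95$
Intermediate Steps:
$x{\left(K \right)} = - 2 K$
$z = 153$ ($z = - 9 \left(\left(-4\right) 5 + 3\right) = - 9 \left(-20 + 3\right) = \left(-9\right) \left(-17\right) = 153$)
$f{\left(Y \right)} = \frac{1}{153 + Y}$ ($f{\left(Y \right)} = \frac{1}{Y + 153} = \frac{1}{153 + Y}$)
$f{\left(x{\left(2 \right)} \right)} \left(-1482\right) - 859 = \frac{1}{153 - 4} \left(-1482\right) - 859 = \frac{1}{149} \left(-1482\right) - 859 = - \frac{1482}{149} - 859 = - \frac{129473}{149}$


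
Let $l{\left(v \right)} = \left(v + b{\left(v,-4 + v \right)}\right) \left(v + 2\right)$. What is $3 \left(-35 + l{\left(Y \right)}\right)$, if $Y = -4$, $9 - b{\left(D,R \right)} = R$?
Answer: $-183$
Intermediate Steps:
$b{\left(D,R \right)} = 9 - R$
$l{\left(v \right)} = 26 + 13 v$ ($l{\left(v \right)} = \left(v - \left(-13 + v\right)\right) \left(v + 2\right) = \left(v + \left(9 - \left(-4 + v\right)\right)\right) \left(2 + v\right) = \left(v - \left(-13 + v\right)\right) \left(2 + v\right) = 13 \left(2 + v\right) = 26 + 13 v$)
$3 \left(-35 + l{\left(Y \right)}\right) = 3 \left(-35 + \left(26 + 13 \left(-4\right)\right)\right) = 3 \left(-35 + \left(26 - 52\right)\right) = 3 \left(-35 - 26\right) = 3 \left(-61\right) = -183$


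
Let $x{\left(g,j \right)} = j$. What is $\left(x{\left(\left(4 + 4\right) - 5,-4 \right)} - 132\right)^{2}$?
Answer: $18496$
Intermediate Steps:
$\left(x{\left(\left(4 + 4\right) - 5,-4 \right)} - 132\right)^{2} = \left(-4 - 132\right)^{2} = \left(-136\right)^{2} = 18496$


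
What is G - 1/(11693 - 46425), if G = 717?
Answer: 24902845/34732 ≈ 717.00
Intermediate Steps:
G - 1/(11693 - 46425) = 717 - 1/(11693 - 46425) = 717 - 1/(-34732) = 717 - 1*(-1/34732) = 717 + 1/34732 = 24902845/34732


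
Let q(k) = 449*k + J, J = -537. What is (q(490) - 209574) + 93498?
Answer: 103397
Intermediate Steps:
q(k) = -537 + 449*k (q(k) = 449*k - 537 = -537 + 449*k)
(q(490) - 209574) + 93498 = ((-537 + 449*490) - 209574) + 93498 = ((-537 + 220010) - 209574) + 93498 = (219473 - 209574) + 93498 = 9899 + 93498 = 103397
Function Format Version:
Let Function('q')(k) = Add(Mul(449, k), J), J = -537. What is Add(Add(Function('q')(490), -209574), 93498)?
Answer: 103397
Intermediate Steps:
Function('q')(k) = Add(-537, Mul(449, k)) (Function('q')(k) = Add(Mul(449, k), -537) = Add(-537, Mul(449, k)))
Add(Add(Function('q')(490), -209574), 93498) = Add(Add(Add(-537, Mul(449, 490)), -209574), 93498) = Add(Add(Add(-537, 220010), -209574), 93498) = Add(Add(219473, -209574), 93498) = Add(9899, 93498) = 103397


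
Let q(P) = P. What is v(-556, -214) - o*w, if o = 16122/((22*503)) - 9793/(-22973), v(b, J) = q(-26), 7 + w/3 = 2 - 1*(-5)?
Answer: -26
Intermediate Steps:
w = 0 (w = -21 + 3*(2 - 1*(-5)) = -21 + 3*(2 + 5) = -21 + 3*7 = -21 + 21 = 0)
v(b, J) = -26
o = 239370022/127109609 (o = 16122/11066 - 9793*(-1/22973) = 16122*(1/11066) + 9793/22973 = 8061/5533 + 9793/22973 = 239370022/127109609 ≈ 1.8832)
v(-556, -214) - o*w = -26 - 239370022*0/127109609 = -26 - 1*0 = -26 + 0 = -26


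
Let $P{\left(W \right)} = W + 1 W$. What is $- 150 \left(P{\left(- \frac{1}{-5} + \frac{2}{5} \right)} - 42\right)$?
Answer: $6120$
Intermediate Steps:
$P{\left(W \right)} = 2 W$ ($P{\left(W \right)} = W + W = 2 W$)
$- 150 \left(P{\left(- \frac{1}{-5} + \frac{2}{5} \right)} - 42\right) = - 150 \left(2 \left(- \frac{1}{-5} + \frac{2}{5}\right) - 42\right) = - 150 \left(2 \left(\left(-1\right) \left(- \frac{1}{5}\right) + 2 \cdot \frac{1}{5}\right) - 42\right) = - 150 \left(2 \left(\frac{1}{5} + \frac{2}{5}\right) - 42\right) = - 150 \left(2 \cdot \frac{3}{5} - 42\right) = - 150 \left(\frac{6}{5} - 42\right) = \left(-150\right) \left(- \frac{204}{5}\right) = 6120$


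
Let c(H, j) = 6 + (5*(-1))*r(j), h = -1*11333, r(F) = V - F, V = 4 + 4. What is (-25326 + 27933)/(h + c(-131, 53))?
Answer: -2607/11102 ≈ -0.23482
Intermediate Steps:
V = 8
r(F) = 8 - F
h = -11333
c(H, j) = -34 + 5*j (c(H, j) = 6 + (5*(-1))*(8 - j) = 6 - 5*(8 - j) = 6 + (-40 + 5*j) = -34 + 5*j)
(-25326 + 27933)/(h + c(-131, 53)) = (-25326 + 27933)/(-11333 + (-34 + 5*53)) = 2607/(-11333 + (-34 + 265)) = 2607/(-11333 + 231) = 2607/(-11102) = 2607*(-1/11102) = -2607/11102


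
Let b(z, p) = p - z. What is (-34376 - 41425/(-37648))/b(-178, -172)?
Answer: -1294146223/225888 ≈ -5729.1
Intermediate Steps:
(-34376 - 41425/(-37648))/b(-178, -172) = (-34376 - 41425/(-37648))/(-172 - 1*(-178)) = (-34376 - 41425*(-1)/37648)/(-172 + 178) = (-34376 - 1*(-41425/37648))/6 = (-34376 + 41425/37648)*(1/6) = -1294146223/37648*1/6 = -1294146223/225888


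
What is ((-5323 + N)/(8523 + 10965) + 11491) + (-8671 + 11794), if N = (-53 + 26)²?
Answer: 142396519/9744 ≈ 14614.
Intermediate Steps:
N = 729 (N = (-27)² = 729)
((-5323 + N)/(8523 + 10965) + 11491) + (-8671 + 11794) = ((-5323 + 729)/(8523 + 10965) + 11491) + (-8671 + 11794) = (-4594/19488 + 11491) + 3123 = (-4594*1/19488 + 11491) + 3123 = (-2297/9744 + 11491) + 3123 = 111966007/9744 + 3123 = 142396519/9744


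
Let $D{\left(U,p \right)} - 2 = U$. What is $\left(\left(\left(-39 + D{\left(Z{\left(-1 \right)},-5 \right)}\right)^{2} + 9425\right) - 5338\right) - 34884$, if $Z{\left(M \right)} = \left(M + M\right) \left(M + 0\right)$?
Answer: $-29572$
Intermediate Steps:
$Z{\left(M \right)} = 2 M^{2}$ ($Z{\left(M \right)} = 2 M M = 2 M^{2}$)
$D{\left(U,p \right)} = 2 + U$
$\left(\left(\left(-39 + D{\left(Z{\left(-1 \right)},-5 \right)}\right)^{2} + 9425\right) - 5338\right) - 34884 = \left(\left(\left(-39 + \left(2 + 2 \left(-1\right)^{2}\right)\right)^{2} + 9425\right) - 5338\right) - 34884 = \left(\left(\left(-39 + \left(2 + 2 \cdot 1\right)\right)^{2} + 9425\right) - 5338\right) - 34884 = \left(\left(\left(-39 + \left(2 + 2\right)\right)^{2} + 9425\right) - 5338\right) - 34884 = \left(\left(\left(-39 + 4\right)^{2} + 9425\right) - 5338\right) - 34884 = \left(\left(\left(-35\right)^{2} + 9425\right) - 5338\right) - 34884 = \left(\left(1225 + 9425\right) - 5338\right) - 34884 = \left(10650 - 5338\right) - 34884 = 5312 - 34884 = -29572$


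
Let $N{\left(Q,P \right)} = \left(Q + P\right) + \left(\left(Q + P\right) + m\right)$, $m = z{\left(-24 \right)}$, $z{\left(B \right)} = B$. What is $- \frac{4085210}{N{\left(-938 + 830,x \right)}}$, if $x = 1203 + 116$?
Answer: $- \frac{2042605}{1199} \approx -1703.6$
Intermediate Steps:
$m = -24$
$x = 1319$
$N{\left(Q,P \right)} = -24 + 2 P + 2 Q$ ($N{\left(Q,P \right)} = \left(Q + P\right) - \left(24 - P - Q\right) = \left(P + Q\right) - \left(24 - P - Q\right) = \left(P + Q\right) + \left(-24 + P + Q\right) = -24 + 2 P + 2 Q$)
$- \frac{4085210}{N{\left(-938 + 830,x \right)}} = - \frac{4085210}{-24 + 2 \cdot 1319 + 2 \left(-938 + 830\right)} = - \frac{4085210}{-24 + 2638 + 2 \left(-108\right)} = - \frac{4085210}{-24 + 2638 - 216} = - \frac{4085210}{2398} = \left(-4085210\right) \frac{1}{2398} = - \frac{2042605}{1199}$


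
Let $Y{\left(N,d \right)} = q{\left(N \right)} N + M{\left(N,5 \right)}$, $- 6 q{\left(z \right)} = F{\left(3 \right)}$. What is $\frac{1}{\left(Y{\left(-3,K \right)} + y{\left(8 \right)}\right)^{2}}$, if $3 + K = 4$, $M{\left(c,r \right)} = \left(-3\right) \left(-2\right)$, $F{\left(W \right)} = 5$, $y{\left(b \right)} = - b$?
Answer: $4$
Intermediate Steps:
$M{\left(c,r \right)} = 6$
$K = 1$ ($K = -3 + 4 = 1$)
$q{\left(z \right)} = - \frac{5}{6}$ ($q{\left(z \right)} = \left(- \frac{1}{6}\right) 5 = - \frac{5}{6}$)
$Y{\left(N,d \right)} = 6 - \frac{5 N}{6}$ ($Y{\left(N,d \right)} = - \frac{5 N}{6} + 6 = 6 - \frac{5 N}{6}$)
$\frac{1}{\left(Y{\left(-3,K \right)} + y{\left(8 \right)}\right)^{2}} = \frac{1}{\left(\left(6 - - \frac{5}{2}\right) - 8\right)^{2}} = \frac{1}{\left(\left(6 + \frac{5}{2}\right) - 8\right)^{2}} = \frac{1}{\left(\frac{17}{2} - 8\right)^{2}} = \frac{1}{\left(\frac{1}{2}\right)^{2}} = \frac{1}{\frac{1}{4}} = 4$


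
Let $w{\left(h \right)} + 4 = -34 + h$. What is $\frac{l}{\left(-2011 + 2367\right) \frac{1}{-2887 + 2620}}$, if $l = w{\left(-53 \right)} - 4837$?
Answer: $3696$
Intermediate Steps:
$w{\left(h \right)} = -38 + h$ ($w{\left(h \right)} = -4 + \left(-34 + h\right) = -38 + h$)
$l = -4928$ ($l = \left(-38 - 53\right) - 4837 = -91 - 4837 = -4928$)
$\frac{l}{\left(-2011 + 2367\right) \frac{1}{-2887 + 2620}} = - \frac{4928}{\left(-2011 + 2367\right) \frac{1}{-2887 + 2620}} = - \frac{4928}{356 \frac{1}{-267}} = - \frac{4928}{356 \left(- \frac{1}{267}\right)} = - \frac{4928}{- \frac{4}{3}} = \left(-4928\right) \left(- \frac{3}{4}\right) = 3696$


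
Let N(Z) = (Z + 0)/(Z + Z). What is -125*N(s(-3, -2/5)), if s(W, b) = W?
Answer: -125/2 ≈ -62.500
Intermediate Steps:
N(Z) = 1/2 (N(Z) = Z/((2*Z)) = Z*(1/(2*Z)) = 1/2)
-125*N(s(-3, -2/5)) = -125*1/2 = -125/2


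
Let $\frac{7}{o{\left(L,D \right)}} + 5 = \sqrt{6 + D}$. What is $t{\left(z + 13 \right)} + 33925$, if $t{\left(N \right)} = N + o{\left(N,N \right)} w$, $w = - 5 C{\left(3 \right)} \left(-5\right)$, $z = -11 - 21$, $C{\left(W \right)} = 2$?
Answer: $\frac{643339}{19} - \frac{175 i \sqrt{13}}{19} \approx 33860.0 - 33.209 i$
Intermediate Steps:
$z = -32$ ($z = -11 - 21 = -32$)
$o{\left(L,D \right)} = \frac{7}{-5 + \sqrt{6 + D}}$
$w = 50$ ($w = \left(-5\right) 2 \left(-5\right) = \left(-10\right) \left(-5\right) = 50$)
$t{\left(N \right)} = N + \frac{350}{-5 + \sqrt{6 + N}}$ ($t{\left(N \right)} = N + \frac{7}{-5 + \sqrt{6 + N}} 50 = N + \frac{350}{-5 + \sqrt{6 + N}}$)
$t{\left(z + 13 \right)} + 33925 = \left(\left(-32 + 13\right) + \frac{350}{-5 + \sqrt{6 + \left(-32 + 13\right)}}\right) + 33925 = \left(-19 + \frac{350}{-5 + \sqrt{6 - 19}}\right) + 33925 = \left(-19 + \frac{350}{-5 + \sqrt{-13}}\right) + 33925 = \left(-19 + \frac{350}{-5 + i \sqrt{13}}\right) + 33925 = 33906 + \frac{350}{-5 + i \sqrt{13}}$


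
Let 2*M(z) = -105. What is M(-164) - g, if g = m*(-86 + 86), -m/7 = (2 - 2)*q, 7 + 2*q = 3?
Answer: -105/2 ≈ -52.500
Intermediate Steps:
q = -2 (q = -7/2 + (½)*3 = -7/2 + 3/2 = -2)
m = 0 (m = -7*(2 - 2)*(-2) = -0*(-2) = -7*0 = 0)
M(z) = -105/2 (M(z) = (½)*(-105) = -105/2)
g = 0 (g = 0*(-86 + 86) = 0*0 = 0)
M(-164) - g = -105/2 - 1*0 = -105/2 + 0 = -105/2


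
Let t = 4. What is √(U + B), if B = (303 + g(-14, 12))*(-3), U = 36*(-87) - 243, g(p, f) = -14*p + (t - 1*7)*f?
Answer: 2*I*√1191 ≈ 69.022*I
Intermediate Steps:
g(p, f) = -14*p - 3*f (g(p, f) = -14*p + (4 - 1*7)*f = -14*p + (4 - 7)*f = -14*p - 3*f)
U = -3375 (U = -3132 - 243 = -3375)
B = -1389 (B = (303 + (-14*(-14) - 3*12))*(-3) = (303 + (196 - 36))*(-3) = (303 + 160)*(-3) = 463*(-3) = -1389)
√(U + B) = √(-3375 - 1389) = √(-4764) = 2*I*√1191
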